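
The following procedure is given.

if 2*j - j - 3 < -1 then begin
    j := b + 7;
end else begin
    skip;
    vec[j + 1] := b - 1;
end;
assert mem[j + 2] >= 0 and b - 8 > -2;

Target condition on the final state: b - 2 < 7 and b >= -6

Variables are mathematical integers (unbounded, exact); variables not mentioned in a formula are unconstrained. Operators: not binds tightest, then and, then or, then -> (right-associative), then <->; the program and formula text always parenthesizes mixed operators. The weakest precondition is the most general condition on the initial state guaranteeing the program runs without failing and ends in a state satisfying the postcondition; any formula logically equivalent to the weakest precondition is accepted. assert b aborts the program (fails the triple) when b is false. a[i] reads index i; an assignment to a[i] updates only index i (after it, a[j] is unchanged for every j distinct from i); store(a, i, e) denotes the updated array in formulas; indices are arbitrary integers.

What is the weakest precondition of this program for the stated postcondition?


Working backward. After the program, the postcondition b - 2 < 7 and b >= -6 must hold; in canonical form it is b < 9 and b >= -6.
Before assert mem[j + 2] >= 0 and b - 8 > -2: mem[j + 2] >= 0 and b > 6 and b < 9 and b >= -6
Then branch requires mem[b + 9] >= 0 and b > 6 and b < 9 and b >= -6; else branch requires mem[j + 2] >= 0 and b > 6 and b < 9 and b >= -6.
Before the if: (j < 2 -> (mem[b + 9] >= 0 and b > 6 and b < 9 and b >= -6)) and ((not (j < 2)) -> (mem[j + 2] >= 0 and b > 6 and b < 9 and b >= -6))
Answer: WP = (j < 2 -> (mem[b + 9] >= 0 and b > 6 and b < 9 and b >= -6)) and ((not (j < 2)) -> (mem[j + 2] >= 0 and b > 6 and b < 9 and b >= -6))


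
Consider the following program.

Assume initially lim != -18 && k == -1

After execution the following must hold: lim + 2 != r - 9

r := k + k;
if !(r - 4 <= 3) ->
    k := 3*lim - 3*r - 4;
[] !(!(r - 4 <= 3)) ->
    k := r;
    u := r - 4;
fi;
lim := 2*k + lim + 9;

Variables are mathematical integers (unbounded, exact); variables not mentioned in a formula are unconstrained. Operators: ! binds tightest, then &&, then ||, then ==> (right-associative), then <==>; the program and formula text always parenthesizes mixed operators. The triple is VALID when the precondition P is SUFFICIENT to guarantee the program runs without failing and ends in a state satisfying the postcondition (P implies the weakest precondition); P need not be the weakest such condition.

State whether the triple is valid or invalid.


Working backward. After the program, the postcondition lim + 2 != r - 9 must hold; in canonical form it is lim != r - 11.
Before lim := 2*k + lim + 9: 2*k + lim != r - 20
Then branch requires 7*lim != 7*r - 12; else branch requires lim + r != -20.
Before the if: ((!(r <= 7)) ==> 7*lim != 7*r - 12) && (r <= 7 ==> lim + r != -20)
Before r := k + k: ((!(2*k <= 7)) ==> 7*lim != 14*k - 12) && (2*k <= 7 ==> 2*k + lim != -20)
The weakest precondition is ((!(2*k <= 7)) ==> 7*lim != 14*k - 12) && (2*k <= 7 ==> 2*k + lim != -20).
Check whether lim != -18 && k == -1 implies it.
Every state satisfying the precondition satisfies the weakest precondition: the implication holds.
Answer: valid


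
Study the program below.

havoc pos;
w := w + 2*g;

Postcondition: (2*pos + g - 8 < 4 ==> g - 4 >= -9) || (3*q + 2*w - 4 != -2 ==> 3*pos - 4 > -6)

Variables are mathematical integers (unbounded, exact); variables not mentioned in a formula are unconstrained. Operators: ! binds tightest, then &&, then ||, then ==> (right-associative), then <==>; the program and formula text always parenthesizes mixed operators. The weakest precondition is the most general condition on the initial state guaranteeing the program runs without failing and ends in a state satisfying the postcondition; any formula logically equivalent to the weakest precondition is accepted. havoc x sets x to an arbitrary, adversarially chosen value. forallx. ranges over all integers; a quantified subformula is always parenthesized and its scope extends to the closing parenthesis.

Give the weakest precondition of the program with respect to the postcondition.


Working backward. After the program, the postcondition (2*pos + g - 8 < 4 ==> g - 4 >= -9) || (3*q + 2*w - 4 != -2 ==> 3*pos - 4 > -6) must hold; in canonical form it is (g + 2*pos < 12 ==> g >= -5) || (3*q + 2*w != 2 ==> 3*pos > -2).
Before w := w + 2*g: (g + 2*pos < 12 ==> g >= -5) || (4*g + 3*q + 2*w != 2 ==> 3*pos > -2)
Before havoc pos: forall pos_1. ((g + 2*pos_1 < 12 ==> g >= -5) || (4*g + 3*q + 2*w != 2 ==> 3*pos_1 > -2))
Answer: WP = forall pos_1. ((g + 2*pos_1 < 12 ==> g >= -5) || (4*g + 3*q + 2*w != 2 ==> 3*pos_1 > -2))


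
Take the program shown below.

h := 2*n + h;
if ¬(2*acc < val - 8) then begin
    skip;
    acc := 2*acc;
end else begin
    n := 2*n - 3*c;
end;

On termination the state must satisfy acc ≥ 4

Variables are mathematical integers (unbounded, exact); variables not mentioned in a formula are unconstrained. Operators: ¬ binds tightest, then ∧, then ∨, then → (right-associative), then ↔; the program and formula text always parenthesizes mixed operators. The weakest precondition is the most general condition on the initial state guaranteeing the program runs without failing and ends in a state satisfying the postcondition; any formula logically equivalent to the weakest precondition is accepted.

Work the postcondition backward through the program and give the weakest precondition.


Working backward. After the program, acc ≥ 4 must hold.
Then branch requires 2*acc ≥ 4; else branch requires acc ≥ 4.
Before the if: ((¬(2*acc < val - 8)) → 2*acc ≥ 4) ∧ (2*acc < val - 8 → acc ≥ 4)
Before h := 2*n + h: ((¬(2*acc < val - 8)) → 2*acc ≥ 4) ∧ (2*acc < val - 8 → acc ≥ 4)
Answer: WP = ((¬(2*acc < val - 8)) → 2*acc ≥ 4) ∧ (2*acc < val - 8 → acc ≥ 4)


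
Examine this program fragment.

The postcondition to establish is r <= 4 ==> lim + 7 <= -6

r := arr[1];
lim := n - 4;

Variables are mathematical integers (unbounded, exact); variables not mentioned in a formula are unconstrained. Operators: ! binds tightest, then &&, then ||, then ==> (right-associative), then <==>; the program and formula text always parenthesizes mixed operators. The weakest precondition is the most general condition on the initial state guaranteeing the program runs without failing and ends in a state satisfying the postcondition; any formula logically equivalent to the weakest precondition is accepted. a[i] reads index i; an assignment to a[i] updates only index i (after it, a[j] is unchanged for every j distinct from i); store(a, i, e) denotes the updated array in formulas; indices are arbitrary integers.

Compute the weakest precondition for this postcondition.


Working backward. After the program, the postcondition r <= 4 ==> lim + 7 <= -6 must hold; in canonical form it is r <= 4 ==> lim <= -13.
Before lim := n - 4: r <= 4 ==> n <= -9
Before r := arr[1]: arr[1] <= 4 ==> n <= -9
Answer: WP = arr[1] <= 4 ==> n <= -9


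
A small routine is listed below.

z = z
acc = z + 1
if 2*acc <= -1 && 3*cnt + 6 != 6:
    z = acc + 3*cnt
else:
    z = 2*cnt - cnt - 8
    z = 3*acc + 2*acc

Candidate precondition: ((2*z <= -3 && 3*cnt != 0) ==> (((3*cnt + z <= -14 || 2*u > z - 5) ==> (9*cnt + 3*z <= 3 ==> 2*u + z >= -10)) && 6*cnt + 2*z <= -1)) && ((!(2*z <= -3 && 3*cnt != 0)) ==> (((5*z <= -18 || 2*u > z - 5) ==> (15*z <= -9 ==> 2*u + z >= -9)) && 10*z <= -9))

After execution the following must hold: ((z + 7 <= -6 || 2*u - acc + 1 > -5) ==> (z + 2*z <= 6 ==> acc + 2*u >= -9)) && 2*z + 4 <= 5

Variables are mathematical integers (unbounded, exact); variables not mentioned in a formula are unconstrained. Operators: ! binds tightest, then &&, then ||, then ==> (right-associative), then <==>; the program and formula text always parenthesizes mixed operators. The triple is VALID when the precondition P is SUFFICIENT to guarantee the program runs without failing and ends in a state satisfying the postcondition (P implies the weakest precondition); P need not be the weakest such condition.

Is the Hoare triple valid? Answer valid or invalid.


Working backward. After the program, the postcondition ((z + 7 <= -6 || 2*u - acc + 1 > -5) ==> (z + 2*z <= 6 ==> acc + 2*u >= -9)) && 2*z + 4 <= 5 must hold; in canonical form it is ((z <= -13 || 2*u > acc - 6) ==> (3*z <= 6 ==> acc + 2*u >= -9)) && 2*z <= 1.
Then branch requires ((acc + 3*cnt <= -13 || 2*u > acc - 6) ==> (3*acc + 9*cnt <= 6 ==> acc + 2*u >= -9)) && 2*acc + 6*cnt <= 1; else branch requires ((5*acc <= -13 || 2*u > acc - 6) ==> (15*acc <= 6 ==> acc + 2*u >= -9)) && 10*acc <= 1.
Before the if: ((2*acc <= -1 && 3*cnt != 0) ==> (((acc + 3*cnt <= -13 || 2*u > acc - 6) ==> (3*acc + 9*cnt <= 6 ==> acc + 2*u >= -9)) && 2*acc + 6*cnt <= 1)) && ((!(2*acc <= -1 && 3*cnt != 0)) ==> (((5*acc <= -13 || 2*u > acc - 6) ==> (15*acc <= 6 ==> acc + 2*u >= -9)) && 10*acc <= 1))
Before acc := z + 1: ((2*z <= -3 && 3*cnt != 0) ==> (((3*cnt + z <= -14 || 2*u > z - 5) ==> (9*cnt + 3*z <= 3 ==> 2*u + z >= -10)) && 6*cnt + 2*z <= -1)) && ((!(2*z <= -3 && 3*cnt != 0)) ==> (((5*z <= -18 || 2*u > z - 5) ==> (15*z <= -9 ==> 2*u + z >= -10)) && 10*z <= -9))
Before z := z: ((2*z <= -3 && 3*cnt != 0) ==> (((3*cnt + z <= -14 || 2*u > z - 5) ==> (9*cnt + 3*z <= 3 ==> 2*u + z >= -10)) && 6*cnt + 2*z <= -1)) && ((!(2*z <= -3 && 3*cnt != 0)) ==> (((5*z <= -18 || 2*u > z - 5) ==> (15*z <= -9 ==> 2*u + z >= -10)) && 10*z <= -9))
The weakest precondition is ((2*z <= -3 && 3*cnt != 0) ==> (((3*cnt + z <= -14 || 2*u > z - 5) ==> (9*cnt + 3*z <= 3 ==> 2*u + z >= -10)) && 6*cnt + 2*z <= -1)) && ((!(2*z <= -3 && 3*cnt != 0)) ==> (((5*z <= -18 || 2*u > z - 5) ==> (15*z <= -9 ==> 2*u + z >= -10)) && 10*z <= -9)).
Check whether ((2*z <= -3 && 3*cnt != 0) ==> (((3*cnt + z <= -14 || 2*u > z - 5) ==> (9*cnt + 3*z <= 3 ==> 2*u + z >= -10)) && 6*cnt + 2*z <= -1)) && ((!(2*z <= -3 && 3*cnt != 0)) ==> (((5*z <= -18 || 2*u > z - 5) ==> (15*z <= -9 ==> 2*u + z >= -9)) && 10*z <= -9)) implies it.
Every state satisfying the precondition satisfies the weakest precondition: the implication holds.
Answer: valid


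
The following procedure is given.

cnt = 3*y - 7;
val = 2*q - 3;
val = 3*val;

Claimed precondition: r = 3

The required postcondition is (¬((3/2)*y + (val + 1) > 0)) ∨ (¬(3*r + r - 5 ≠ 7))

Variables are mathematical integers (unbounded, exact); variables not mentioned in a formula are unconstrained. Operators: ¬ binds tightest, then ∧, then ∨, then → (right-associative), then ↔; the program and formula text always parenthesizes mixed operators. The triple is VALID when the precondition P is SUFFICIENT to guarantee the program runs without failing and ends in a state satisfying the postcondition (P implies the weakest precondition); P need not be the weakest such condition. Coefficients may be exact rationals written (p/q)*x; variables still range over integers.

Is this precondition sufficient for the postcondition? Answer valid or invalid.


Working backward. After the program, the postcondition (¬((3/2)*y + (val + 1) > 0)) ∨ (¬(3*r + r - 5 ≠ 7)) must hold; in canonical form it is (¬(val + (3/2)*y > -1)) ∨ (¬(4*r ≠ 12)).
Before val := 3*val: (¬(3*val + (3/2)*y > -1)) ∨ (¬(4*r ≠ 12))
Before val := 2*q - 3: (¬(6*q + (3/2)*y > 8)) ∨ (¬(4*r ≠ 12))
Before cnt := 3*y - 7: (¬(6*q + (3/2)*y > 8)) ∨ (¬(4*r ≠ 12))
The weakest precondition is (¬(6*q + (3/2)*y > 8)) ∨ (¬(4*r ≠ 12)).
Check whether r = 3 implies it.
Every state satisfying the precondition satisfies the weakest precondition: the implication holds.
Answer: valid


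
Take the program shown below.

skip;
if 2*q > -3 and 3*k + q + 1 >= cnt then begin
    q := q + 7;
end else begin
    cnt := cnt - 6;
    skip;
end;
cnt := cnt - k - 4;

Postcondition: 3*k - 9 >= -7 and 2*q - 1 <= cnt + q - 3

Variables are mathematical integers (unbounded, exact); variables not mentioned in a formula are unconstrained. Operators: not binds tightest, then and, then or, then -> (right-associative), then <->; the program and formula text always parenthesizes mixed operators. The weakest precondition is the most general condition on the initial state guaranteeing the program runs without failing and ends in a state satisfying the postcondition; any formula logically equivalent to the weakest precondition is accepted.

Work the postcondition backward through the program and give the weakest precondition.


Working backward. After the program, the postcondition 3*k - 9 >= -7 and 2*q - 1 <= cnt + q - 3 must hold; in canonical form it is 3*k >= 2 and q <= cnt - 2.
Before cnt := cnt - k - 4: 3*k >= 2 and k + q <= cnt - 6
Then branch requires 3*k >= 2 and k + q <= cnt - 13; else branch requires 3*k >= 2 and k + q <= cnt - 12.
Before the if: ((2*q > -3 and 3*k + q >= cnt - 1) -> (3*k >= 2 and k + q <= cnt - 13)) and ((not (2*q > -3 and 3*k + q >= cnt - 1)) -> (3*k >= 2 and k + q <= cnt - 12))
Before skip: ((2*q > -3 and 3*k + q >= cnt - 1) -> (3*k >= 2 and k + q <= cnt - 13)) and ((not (2*q > -3 and 3*k + q >= cnt - 1)) -> (3*k >= 2 and k + q <= cnt - 12))
Answer: WP = ((2*q > -3 and 3*k + q >= cnt - 1) -> (3*k >= 2 and k + q <= cnt - 13)) and ((not (2*q > -3 and 3*k + q >= cnt - 1)) -> (3*k >= 2 and k + q <= cnt - 12))


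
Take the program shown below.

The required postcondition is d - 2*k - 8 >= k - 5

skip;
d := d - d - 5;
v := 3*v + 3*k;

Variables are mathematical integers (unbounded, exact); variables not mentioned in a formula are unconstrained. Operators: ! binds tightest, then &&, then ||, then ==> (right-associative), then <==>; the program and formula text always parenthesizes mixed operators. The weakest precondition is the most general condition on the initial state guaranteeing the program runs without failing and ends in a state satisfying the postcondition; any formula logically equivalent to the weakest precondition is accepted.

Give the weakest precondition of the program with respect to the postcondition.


Working backward. After the program, the postcondition d - 2*k - 8 >= k - 5 must hold; in canonical form it is d >= 3*k + 3.
Before v := 3*v + 3*k: d >= 3*k + 3
Before d := d - d - 5: 3*k <= -8
Before skip: 3*k <= -8
Answer: WP = 3*k <= -8


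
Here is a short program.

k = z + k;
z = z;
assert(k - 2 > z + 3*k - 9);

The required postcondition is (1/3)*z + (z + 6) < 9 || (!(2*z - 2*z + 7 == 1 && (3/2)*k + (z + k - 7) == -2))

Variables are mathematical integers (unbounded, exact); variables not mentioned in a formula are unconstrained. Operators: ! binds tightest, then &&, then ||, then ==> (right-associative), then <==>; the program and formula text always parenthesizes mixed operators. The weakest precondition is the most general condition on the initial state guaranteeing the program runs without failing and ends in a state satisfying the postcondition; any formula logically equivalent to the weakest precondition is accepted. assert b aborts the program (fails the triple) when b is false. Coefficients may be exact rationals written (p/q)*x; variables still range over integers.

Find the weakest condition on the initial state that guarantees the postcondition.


Working backward. After the program, the postcondition (1/3)*z + (z + 6) < 9 || (!(2*z - 2*z + 7 == 1 && (3/2)*k + (z + k - 7) == -2)) must hold; in canonical form it is true.
Before assert k - 2 > z + 3*k - 9: 2*k + z < 7
Before z := z: 2*k + z < 7
Before k := z + k: 2*k + 3*z < 7
Answer: WP = 2*k + 3*z < 7


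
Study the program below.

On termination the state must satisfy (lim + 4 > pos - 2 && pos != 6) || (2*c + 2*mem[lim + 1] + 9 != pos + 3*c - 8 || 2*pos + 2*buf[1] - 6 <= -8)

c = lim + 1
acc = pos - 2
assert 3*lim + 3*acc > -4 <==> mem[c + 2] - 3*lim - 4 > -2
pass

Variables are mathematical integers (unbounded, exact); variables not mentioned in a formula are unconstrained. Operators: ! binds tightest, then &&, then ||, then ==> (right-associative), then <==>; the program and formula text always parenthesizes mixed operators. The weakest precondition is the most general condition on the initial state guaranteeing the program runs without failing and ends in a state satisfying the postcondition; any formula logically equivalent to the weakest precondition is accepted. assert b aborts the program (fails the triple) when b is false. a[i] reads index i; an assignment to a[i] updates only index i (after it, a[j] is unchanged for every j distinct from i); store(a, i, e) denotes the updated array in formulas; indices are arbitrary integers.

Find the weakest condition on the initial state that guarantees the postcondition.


Working backward. After the program, the postcondition (lim + 4 > pos - 2 && pos != 6) || (2*c + 2*mem[lim + 1] + 9 != pos + 3*c - 8 || 2*pos + 2*buf[1] - 6 <= -8) must hold; in canonical form it is (lim > pos - 6 && pos != 6) || 2*mem[lim + 1] != c + pos - 17 || 2*buf[1] + 2*pos <= -2.
Before skip: (lim > pos - 6 && pos != 6) || 2*mem[lim + 1] != c + pos - 17 || 2*buf[1] + 2*pos <= -2
Before assert 3*lim + 3*acc > -4 <==> mem[c + 2] - 3*lim - 4 > -2: (3*acc + 3*lim > -4 <==> mem[c + 2] > 3*lim + 2) && ((lim > pos - 6 && pos != 6) || 2*mem[lim + 1] != c + pos - 17 || 2*buf[1] + 2*pos <= -2)
Before acc := pos - 2: (3*lim + 3*pos > 2 <==> mem[c + 2] > 3*lim + 2) && ((lim > pos - 6 && pos != 6) || 2*mem[lim + 1] != c + pos - 17 || 2*buf[1] + 2*pos <= -2)
Before c := lim + 1: (3*lim + 3*pos > 2 <==> mem[lim + 3] > 3*lim + 2) && ((lim > pos - 6 && pos != 6) || 2*mem[lim + 1] != lim + pos - 16 || 2*buf[1] + 2*pos <= -2)
Answer: WP = (3*lim + 3*pos > 2 <==> mem[lim + 3] > 3*lim + 2) && ((lim > pos - 6 && pos != 6) || 2*mem[lim + 1] != lim + pos - 16 || 2*buf[1] + 2*pos <= -2)


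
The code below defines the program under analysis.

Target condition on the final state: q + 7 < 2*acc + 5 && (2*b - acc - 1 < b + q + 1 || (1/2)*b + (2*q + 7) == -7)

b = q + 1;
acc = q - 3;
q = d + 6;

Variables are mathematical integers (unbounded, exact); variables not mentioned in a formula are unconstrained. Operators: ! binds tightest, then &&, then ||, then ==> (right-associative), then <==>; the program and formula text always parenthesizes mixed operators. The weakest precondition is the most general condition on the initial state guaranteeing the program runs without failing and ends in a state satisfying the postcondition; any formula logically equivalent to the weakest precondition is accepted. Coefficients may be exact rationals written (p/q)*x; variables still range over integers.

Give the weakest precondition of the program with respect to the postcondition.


Working backward. After the program, the postcondition q + 7 < 2*acc + 5 && (2*b - acc - 1 < b + q + 1 || (1/2)*b + (2*q + 7) == -7) must hold; in canonical form it is q < 2*acc - 2 && (b < acc + q + 2 || (1/2)*b + 2*q == -14).
Before q := d + 6: d < 2*acc - 8 && (b < acc + d + 8 || (1/2)*b + 2*d == -26)
Before acc := q - 3: d < 2*q - 14 && (b < d + q + 5 || (1/2)*b + 2*d == -26)
Before b := q + 1: d < 2*q - 14 && (d > -4 || 2*d + (1/2)*q == -53/2)
Answer: WP = d < 2*q - 14 && (d > -4 || 2*d + (1/2)*q == -53/2)


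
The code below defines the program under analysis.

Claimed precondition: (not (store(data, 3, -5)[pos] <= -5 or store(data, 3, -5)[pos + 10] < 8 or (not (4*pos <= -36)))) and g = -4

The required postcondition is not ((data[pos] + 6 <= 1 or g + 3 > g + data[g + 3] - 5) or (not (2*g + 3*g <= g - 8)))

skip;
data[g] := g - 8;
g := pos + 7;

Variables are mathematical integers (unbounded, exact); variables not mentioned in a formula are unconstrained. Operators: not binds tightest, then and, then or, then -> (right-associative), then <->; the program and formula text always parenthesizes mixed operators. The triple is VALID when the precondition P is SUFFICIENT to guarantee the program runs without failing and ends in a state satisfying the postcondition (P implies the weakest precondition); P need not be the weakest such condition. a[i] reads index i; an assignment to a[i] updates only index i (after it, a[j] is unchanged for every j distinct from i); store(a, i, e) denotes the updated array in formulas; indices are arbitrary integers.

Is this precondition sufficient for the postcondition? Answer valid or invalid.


Working backward. After the program, the postcondition not ((data[pos] + 6 <= 1 or g + 3 > g + data[g + 3] - 5) or (not (2*g + 3*g <= g - 8))) must hold; in canonical form it is not (data[pos] <= -5 or data[g + 3] < 8 or (not (4*g <= -8))).
Before g := pos + 7: not (data[pos] <= -5 or data[pos + 10] < 8 or (not (4*pos <= -36)))
Before data[g] := g - 8: not (store(data, g, g - 8)[pos] <= -5 or store(data, g, g - 8)[pos + 10] < 8 or (not (4*pos <= -36)))
Before skip: not (store(data, g, g - 8)[pos] <= -5 or store(data, g, g - 8)[pos + 10] < 8 or (not (4*pos <= -36)))
The weakest precondition is not (store(data, g, g - 8)[pos] <= -5 or store(data, g, g - 8)[pos + 10] < 8 or (not (4*pos <= -36))).
Check whether (not (store(data, 3, -5)[pos] <= -5 or store(data, 3, -5)[pos + 10] < 8 or (not (4*pos <= -36)))) and g = -4 implies it.
Countermodel: at the initial state data = {[-14] = 0, [-4] = 8, [3] = 2, elsewhere 2}, g = -4, pos = -14, the precondition holds but the weakest precondition fails.
Answer: invalid


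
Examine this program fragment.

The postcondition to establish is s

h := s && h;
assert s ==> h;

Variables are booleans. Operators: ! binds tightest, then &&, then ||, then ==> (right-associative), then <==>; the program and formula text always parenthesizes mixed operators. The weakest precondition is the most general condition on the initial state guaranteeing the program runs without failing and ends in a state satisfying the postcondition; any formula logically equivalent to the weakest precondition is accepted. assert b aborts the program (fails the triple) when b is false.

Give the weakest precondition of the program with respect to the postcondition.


Working backward. After the program, s must hold.
Before assert s ==> h: (s ==> h) && s
Before h := s && h: (s ==> (s && h)) && s
Answer: WP = (s ==> (s && h)) && s


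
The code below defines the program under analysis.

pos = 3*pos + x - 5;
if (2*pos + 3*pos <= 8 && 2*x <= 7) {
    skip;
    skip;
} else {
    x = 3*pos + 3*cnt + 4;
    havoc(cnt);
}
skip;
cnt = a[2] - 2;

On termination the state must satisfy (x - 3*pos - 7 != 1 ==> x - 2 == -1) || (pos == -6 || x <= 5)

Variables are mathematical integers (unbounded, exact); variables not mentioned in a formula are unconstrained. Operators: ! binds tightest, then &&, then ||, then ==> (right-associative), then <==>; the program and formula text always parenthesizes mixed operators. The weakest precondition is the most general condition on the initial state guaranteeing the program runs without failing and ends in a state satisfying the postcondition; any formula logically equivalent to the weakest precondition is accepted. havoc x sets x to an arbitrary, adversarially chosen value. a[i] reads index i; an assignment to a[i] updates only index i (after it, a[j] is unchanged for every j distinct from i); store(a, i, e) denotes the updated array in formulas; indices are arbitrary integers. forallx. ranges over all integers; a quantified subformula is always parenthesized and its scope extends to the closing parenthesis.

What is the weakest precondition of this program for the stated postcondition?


Working backward. After the program, the postcondition (x - 3*pos - 7 != 1 ==> x - 2 == -1) || (pos == -6 || x <= 5) must hold; in canonical form it is (x != 3*pos + 8 ==> x == 1) || pos == -6 || x <= 5.
Before cnt := a[2] - 2: (x != 3*pos + 8 ==> x == 1) || pos == -6 || x <= 5
Before skip: (x != 3*pos + 8 ==> x == 1) || pos == -6 || x <= 5
Then branch requires (x != 3*pos + 8 ==> x == 1) || pos == -6 || x <= 5; else branch requires (3*cnt != 4 ==> 3*cnt + 3*pos == -3) || pos == -6 || 3*cnt + 3*pos <= 1.
Before the if: ((5*pos <= 8 && 2*x <= 7) ==> ((x != 3*pos + 8 ==> x == 1) || pos == -6 || x <= 5)) && ((!(5*pos <= 8 && 2*x <= 7)) ==> ((3*cnt != 4 ==> 3*cnt + 3*pos == -3) || pos == -6 || 3*cnt + 3*pos <= 1))
Before pos := 3*pos + x - 5: ((15*pos + 5*x <= 33 && 2*x <= 7) ==> ((9*pos + 2*x != 7 ==> x == 1) || 3*pos + x == -1 || x <= 5)) && ((!(15*pos + 5*x <= 33 && 2*x <= 7)) ==> ((3*cnt != 4 ==> 3*cnt + 9*pos + 3*x == 12) || 3*pos + x == -1 || 3*cnt + 9*pos + 3*x <= 16))
Answer: WP = ((15*pos + 5*x <= 33 && 2*x <= 7) ==> ((9*pos + 2*x != 7 ==> x == 1) || 3*pos + x == -1 || x <= 5)) && ((!(15*pos + 5*x <= 33 && 2*x <= 7)) ==> ((3*cnt != 4 ==> 3*cnt + 9*pos + 3*x == 12) || 3*pos + x == -1 || 3*cnt + 9*pos + 3*x <= 16))


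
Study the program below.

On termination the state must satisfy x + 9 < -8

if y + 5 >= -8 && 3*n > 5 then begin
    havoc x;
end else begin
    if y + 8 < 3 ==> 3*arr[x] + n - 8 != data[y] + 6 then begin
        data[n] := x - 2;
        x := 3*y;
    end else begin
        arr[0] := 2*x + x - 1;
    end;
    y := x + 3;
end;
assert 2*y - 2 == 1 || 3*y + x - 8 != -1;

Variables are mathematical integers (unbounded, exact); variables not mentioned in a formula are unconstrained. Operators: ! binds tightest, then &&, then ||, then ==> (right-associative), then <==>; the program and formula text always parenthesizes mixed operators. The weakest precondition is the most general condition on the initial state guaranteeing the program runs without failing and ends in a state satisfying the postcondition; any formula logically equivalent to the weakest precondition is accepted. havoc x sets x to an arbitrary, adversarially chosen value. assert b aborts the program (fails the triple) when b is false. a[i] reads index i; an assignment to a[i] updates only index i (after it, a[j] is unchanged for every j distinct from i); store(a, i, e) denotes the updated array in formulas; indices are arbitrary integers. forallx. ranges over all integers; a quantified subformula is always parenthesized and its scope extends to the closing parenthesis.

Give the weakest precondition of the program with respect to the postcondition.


Working backward. After the program, the postcondition x + 9 < -8 must hold; in canonical form it is x < -17.
Before assert 2*y - 2 == 1 || 3*y + x - 8 != -1: (2*y == 3 || x + 3*y != 7) && x < -17
Then branch requires forall x_1. ((2*y == 3 || x_1 + 3*y != 7) && x_1 < -17); else branch requires ((y < -5 ==> 3*arr[x] + n != data[y] + 14) ==> ((6*y == -3 || 12*y != -2) && 3*y < -17)) && ((!(y < -5 ==> 3*arr[x] + n != data[y] + 14)) ==> ((2*x == -3 || 4*x != -2) && x < -17)).
Before the if: ((y >= -13 && 3*n > 5) ==> (forall x_1. ((2*y == 3 || x_1 + 3*y != 7) && x_1 < -17))) && ((!(y >= -13 && 3*n > 5)) ==> (((y < -5 ==> 3*arr[x] + n != data[y] + 14) ==> ((6*y == -3 || 12*y != -2) && 3*y < -17)) && ((!(y < -5 ==> 3*arr[x] + n != data[y] + 14)) ==> ((2*x == -3 || 4*x != -2) && x < -17))))
Answer: WP = ((y >= -13 && 3*n > 5) ==> (forall x_1. ((2*y == 3 || x_1 + 3*y != 7) && x_1 < -17))) && ((!(y >= -13 && 3*n > 5)) ==> (((y < -5 ==> 3*arr[x] + n != data[y] + 14) ==> ((6*y == -3 || 12*y != -2) && 3*y < -17)) && ((!(y < -5 ==> 3*arr[x] + n != data[y] + 14)) ==> ((2*x == -3 || 4*x != -2) && x < -17))))


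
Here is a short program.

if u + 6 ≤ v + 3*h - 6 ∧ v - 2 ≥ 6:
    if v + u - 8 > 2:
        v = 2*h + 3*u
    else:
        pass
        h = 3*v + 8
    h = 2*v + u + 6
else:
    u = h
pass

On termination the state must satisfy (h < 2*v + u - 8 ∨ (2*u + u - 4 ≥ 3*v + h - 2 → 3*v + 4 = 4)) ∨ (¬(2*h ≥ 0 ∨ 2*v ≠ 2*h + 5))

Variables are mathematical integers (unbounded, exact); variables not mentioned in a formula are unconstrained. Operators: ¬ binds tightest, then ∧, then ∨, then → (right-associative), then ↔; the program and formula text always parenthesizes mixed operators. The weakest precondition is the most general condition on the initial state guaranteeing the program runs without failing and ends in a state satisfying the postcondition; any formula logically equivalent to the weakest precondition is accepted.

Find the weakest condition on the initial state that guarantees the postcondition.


Working backward. After the program, the postcondition (h < 2*v + u - 8 ∨ (2*u + u - 4 ≥ 3*v + h - 2 → 3*v + 4 = 4)) ∨ (¬(2*h ≥ 0 ∨ 2*v ≠ 2*h + 5)) must hold; in canonical form it is h < u + 2*v - 8 ∨ (3*u ≥ h + 3*v + 2 → 3*v = 0) ∨ (¬(2*h ≥ 0 ∨ 2*v ≠ 2*h + 5)).
Before skip: h < u + 2*v - 8 ∨ (3*u ≥ h + 3*v + 2 → 3*v = 0) ∨ (¬(2*h ≥ 0 ∨ 2*v ≠ 2*h + 5))
Then branch requires (u + v > 10 → ((10*h + 13*u ≤ -8 → 6*h + 9*u = 0) ∨ (¬(8*h + 14*u ≥ -12 ∨ 4*h + 8*u ≠ -17)))) ∧ ((¬(u + v > 10)) → ((2*u ≥ 5*v + 8 → 3*v = 0) ∨ (¬(2*u + 4*v ≥ -12 ∨ 2*u + 2*v ≠ -17)))); else branch requires 2*v > 8 ∨ (2*h ≥ 3*v + 2 → 3*v = 0) ∨ (¬(2*h ≥ 0 ∨ 2*v ≠ 2*h + 5)).
Before the if: ((u ≤ 3*h + v - 12 ∧ v ≥ 8) → ((u + v > 10 → ((10*h + 13*u ≤ -8 → 6*h + 9*u = 0) ∨ (¬(8*h + 14*u ≥ -12 ∨ 4*h + 8*u ≠ -17)))) ∧ ((¬(u + v > 10)) → ((2*u ≥ 5*v + 8 → 3*v = 0) ∨ (¬(2*u + 4*v ≥ -12 ∨ 2*u + 2*v ≠ -17)))))) ∧ ((¬(u ≤ 3*h + v - 12 ∧ v ≥ 8)) → (2*v > 8 ∨ (2*h ≥ 3*v + 2 → 3*v = 0) ∨ (¬(2*h ≥ 0 ∨ 2*v ≠ 2*h + 5))))
Answer: WP = ((u ≤ 3*h + v - 12 ∧ v ≥ 8) → ((u + v > 10 → ((10*h + 13*u ≤ -8 → 6*h + 9*u = 0) ∨ (¬(8*h + 14*u ≥ -12 ∨ 4*h + 8*u ≠ -17)))) ∧ ((¬(u + v > 10)) → ((2*u ≥ 5*v + 8 → 3*v = 0) ∨ (¬(2*u + 4*v ≥ -12 ∨ 2*u + 2*v ≠ -17)))))) ∧ ((¬(u ≤ 3*h + v - 12 ∧ v ≥ 8)) → (2*v > 8 ∨ (2*h ≥ 3*v + 2 → 3*v = 0) ∨ (¬(2*h ≥ 0 ∨ 2*v ≠ 2*h + 5))))


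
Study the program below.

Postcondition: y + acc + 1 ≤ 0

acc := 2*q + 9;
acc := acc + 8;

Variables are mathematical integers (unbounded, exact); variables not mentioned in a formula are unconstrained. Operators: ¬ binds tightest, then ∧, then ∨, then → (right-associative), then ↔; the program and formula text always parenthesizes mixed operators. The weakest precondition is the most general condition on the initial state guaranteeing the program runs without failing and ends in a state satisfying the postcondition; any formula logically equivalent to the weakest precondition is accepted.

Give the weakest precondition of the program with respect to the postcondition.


Working backward. After the program, the postcondition y + acc + 1 ≤ 0 must hold; in canonical form it is acc + y ≤ -1.
Before acc := acc + 8: acc + y ≤ -9
Before acc := 2*q + 9: 2*q + y ≤ -18
Answer: WP = 2*q + y ≤ -18


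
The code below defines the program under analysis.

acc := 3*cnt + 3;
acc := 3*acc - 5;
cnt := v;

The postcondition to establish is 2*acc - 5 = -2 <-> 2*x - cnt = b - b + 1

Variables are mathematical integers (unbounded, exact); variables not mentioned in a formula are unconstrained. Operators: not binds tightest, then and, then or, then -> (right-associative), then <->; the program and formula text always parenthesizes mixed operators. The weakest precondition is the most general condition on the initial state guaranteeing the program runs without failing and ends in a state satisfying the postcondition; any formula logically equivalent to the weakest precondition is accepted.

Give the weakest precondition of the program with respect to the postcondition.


Working backward. After the program, the postcondition 2*acc - 5 = -2 <-> 2*x - cnt = b - b + 1 must hold; in canonical form it is 2*acc = 3 <-> 2*x = cnt + 1.
Before cnt := v: 2*acc = 3 <-> 2*x = v + 1
Before acc := 3*acc - 5: 6*acc = 13 <-> 2*x = v + 1
Before acc := 3*cnt + 3: 18*cnt = -5 <-> 2*x = v + 1
Answer: WP = 18*cnt = -5 <-> 2*x = v + 1


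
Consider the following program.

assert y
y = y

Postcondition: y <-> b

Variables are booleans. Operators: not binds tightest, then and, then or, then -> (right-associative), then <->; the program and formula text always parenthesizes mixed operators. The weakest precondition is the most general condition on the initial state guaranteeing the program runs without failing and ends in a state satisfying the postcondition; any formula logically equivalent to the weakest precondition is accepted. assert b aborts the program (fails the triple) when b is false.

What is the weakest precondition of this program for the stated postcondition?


Working backward. After the program, y <-> b must hold.
Before y := y: y <-> b
Before assert y: y and (y <-> b)
Answer: WP = y and (y <-> b)


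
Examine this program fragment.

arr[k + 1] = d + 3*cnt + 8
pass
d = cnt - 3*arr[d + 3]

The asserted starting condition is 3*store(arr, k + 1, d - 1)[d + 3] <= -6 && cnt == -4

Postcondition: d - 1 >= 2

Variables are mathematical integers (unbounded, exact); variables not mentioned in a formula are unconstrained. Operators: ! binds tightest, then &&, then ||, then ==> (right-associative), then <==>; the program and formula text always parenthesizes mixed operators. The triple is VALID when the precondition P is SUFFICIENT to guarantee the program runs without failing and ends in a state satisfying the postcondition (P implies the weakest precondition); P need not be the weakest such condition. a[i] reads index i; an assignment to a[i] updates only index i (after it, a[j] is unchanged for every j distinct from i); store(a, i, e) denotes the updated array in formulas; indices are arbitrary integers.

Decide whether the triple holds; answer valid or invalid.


Working backward. After the program, the postcondition d - 1 >= 2 must hold; in canonical form it is d >= 3.
Before d := cnt - 3*arr[d + 3]: cnt >= 3*arr[d + 3] + 3
Before skip: cnt >= 3*arr[d + 3] + 3
Before arr[k + 1] := d + 3*cnt + 8: cnt >= 3*store(arr, k + 1, 3*cnt + d + 8)[d + 3] + 3
The weakest precondition is cnt >= 3*store(arr, k + 1, 3*cnt + d + 8)[d + 3] + 3.
Check whether 3*store(arr, k + 1, d - 1)[d + 3] <= -6 && cnt == -4 implies it.
Countermodel: at the initial state arr = {[2] = -2, [5] = 4, elsewhere 4}, cnt = -4, d = -1, k = 4, the precondition holds but the weakest precondition fails.
Answer: invalid


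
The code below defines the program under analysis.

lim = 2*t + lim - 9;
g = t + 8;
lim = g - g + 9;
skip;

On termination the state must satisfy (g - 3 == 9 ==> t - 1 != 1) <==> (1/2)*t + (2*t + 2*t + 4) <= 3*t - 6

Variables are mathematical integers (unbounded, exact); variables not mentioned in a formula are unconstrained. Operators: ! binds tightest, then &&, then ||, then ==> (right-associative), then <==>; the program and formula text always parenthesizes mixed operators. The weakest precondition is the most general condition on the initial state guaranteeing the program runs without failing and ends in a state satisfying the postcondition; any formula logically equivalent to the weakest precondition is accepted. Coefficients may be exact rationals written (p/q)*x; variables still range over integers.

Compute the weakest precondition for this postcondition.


Working backward. After the program, the postcondition (g - 3 == 9 ==> t - 1 != 1) <==> (1/2)*t + (2*t + 2*t + 4) <= 3*t - 6 must hold; in canonical form it is (g == 12 ==> t != 2) <==> (3/2)*t <= -10.
Before skip: (g == 12 ==> t != 2) <==> (3/2)*t <= -10
Before lim := g - g + 9: (g == 12 ==> t != 2) <==> (3/2)*t <= -10
Before g := t + 8: (t == 4 ==> t != 2) <==> (3/2)*t <= -10
Before lim := 2*t + lim - 9: (t == 4 ==> t != 2) <==> (3/2)*t <= -10
Answer: WP = (t == 4 ==> t != 2) <==> (3/2)*t <= -10


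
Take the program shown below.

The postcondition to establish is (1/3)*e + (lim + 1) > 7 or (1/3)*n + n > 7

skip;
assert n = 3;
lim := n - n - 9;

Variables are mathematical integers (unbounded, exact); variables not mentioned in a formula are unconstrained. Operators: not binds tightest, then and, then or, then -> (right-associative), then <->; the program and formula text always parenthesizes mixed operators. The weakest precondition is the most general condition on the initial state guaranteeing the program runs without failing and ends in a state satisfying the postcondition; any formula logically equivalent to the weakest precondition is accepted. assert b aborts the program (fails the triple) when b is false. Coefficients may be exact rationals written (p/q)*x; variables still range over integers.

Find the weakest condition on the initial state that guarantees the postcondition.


Working backward. After the program, the postcondition (1/3)*e + (lim + 1) > 7 or (1/3)*n + n > 7 must hold; in canonical form it is (1/3)*e + lim > 6 or (4/3)*n > 7.
Before lim := n - n - 9: (1/3)*e > 15 or (4/3)*n > 7
Before assert n = 3: n = 3 and ((1/3)*e > 15 or (4/3)*n > 7)
Before skip: n = 3 and ((1/3)*e > 15 or (4/3)*n > 7)
Answer: WP = n = 3 and ((1/3)*e > 15 or (4/3)*n > 7)


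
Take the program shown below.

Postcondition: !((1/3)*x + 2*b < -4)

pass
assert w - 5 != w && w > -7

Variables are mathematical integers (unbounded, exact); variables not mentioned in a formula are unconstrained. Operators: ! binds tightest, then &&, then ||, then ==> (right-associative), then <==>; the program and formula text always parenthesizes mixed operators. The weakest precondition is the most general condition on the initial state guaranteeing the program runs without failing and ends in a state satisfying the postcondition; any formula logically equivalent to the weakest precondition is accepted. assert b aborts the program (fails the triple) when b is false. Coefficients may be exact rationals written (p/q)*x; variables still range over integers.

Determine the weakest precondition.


Working backward. After the program, the postcondition !((1/3)*x + 2*b < -4) must hold; in canonical form it is !(2*b + (1/3)*x < -4).
Before assert w - 5 != w && w > -7: w > -7 && (!(2*b + (1/3)*x < -4))
Before skip: w > -7 && (!(2*b + (1/3)*x < -4))
Answer: WP = w > -7 && (!(2*b + (1/3)*x < -4))


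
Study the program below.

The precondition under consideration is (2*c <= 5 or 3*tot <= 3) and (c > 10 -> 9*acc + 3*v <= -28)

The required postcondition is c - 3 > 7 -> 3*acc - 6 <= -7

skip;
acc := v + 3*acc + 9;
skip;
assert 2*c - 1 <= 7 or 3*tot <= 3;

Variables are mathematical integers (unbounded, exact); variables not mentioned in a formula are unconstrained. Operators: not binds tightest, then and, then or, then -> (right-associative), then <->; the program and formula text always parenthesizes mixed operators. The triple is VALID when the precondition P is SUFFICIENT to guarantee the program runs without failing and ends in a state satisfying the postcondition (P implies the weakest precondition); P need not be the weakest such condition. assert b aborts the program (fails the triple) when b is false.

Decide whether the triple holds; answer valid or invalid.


Working backward. After the program, the postcondition c - 3 > 7 -> 3*acc - 6 <= -7 must hold; in canonical form it is c > 10 -> 3*acc <= -1.
Before assert 2*c - 1 <= 7 or 3*tot <= 3: (2*c <= 8 or 3*tot <= 3) and (c > 10 -> 3*acc <= -1)
Before skip: (2*c <= 8 or 3*tot <= 3) and (c > 10 -> 3*acc <= -1)
Before acc := v + 3*acc + 9: (2*c <= 8 or 3*tot <= 3) and (c > 10 -> 9*acc + 3*v <= -28)
Before skip: (2*c <= 8 or 3*tot <= 3) and (c > 10 -> 9*acc + 3*v <= -28)
The weakest precondition is (2*c <= 8 or 3*tot <= 3) and (c > 10 -> 9*acc + 3*v <= -28).
Check whether (2*c <= 5 or 3*tot <= 3) and (c > 10 -> 9*acc + 3*v <= -28) implies it.
Every state satisfying the precondition satisfies the weakest precondition: the implication holds.
Answer: valid


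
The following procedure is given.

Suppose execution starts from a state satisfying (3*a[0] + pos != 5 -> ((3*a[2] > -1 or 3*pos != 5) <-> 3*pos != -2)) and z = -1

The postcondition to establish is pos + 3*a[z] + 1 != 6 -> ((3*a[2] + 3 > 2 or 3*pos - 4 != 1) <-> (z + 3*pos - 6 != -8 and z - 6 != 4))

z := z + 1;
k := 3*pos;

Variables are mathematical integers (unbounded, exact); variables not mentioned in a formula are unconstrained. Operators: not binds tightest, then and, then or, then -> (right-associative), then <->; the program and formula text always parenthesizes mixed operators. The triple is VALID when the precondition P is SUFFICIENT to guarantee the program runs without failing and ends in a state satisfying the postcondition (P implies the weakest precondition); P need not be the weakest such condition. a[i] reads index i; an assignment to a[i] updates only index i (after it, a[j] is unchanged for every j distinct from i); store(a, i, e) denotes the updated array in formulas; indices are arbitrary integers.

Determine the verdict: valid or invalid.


Working backward. After the program, the postcondition pos + 3*a[z] + 1 != 6 -> ((3*a[2] + 3 > 2 or 3*pos - 4 != 1) <-> (z + 3*pos - 6 != -8 and z - 6 != 4)) must hold; in canonical form it is 3*a[z] + pos != 5 -> ((3*a[2] > -1 or 3*pos != 5) <-> (3*pos + z != -2 and z != 10)).
Before k := 3*pos: 3*a[z] + pos != 5 -> ((3*a[2] > -1 or 3*pos != 5) <-> (3*pos + z != -2 and z != 10))
Before z := z + 1: 3*a[z + 1] + pos != 5 -> ((3*a[2] > -1 or 3*pos != 5) <-> (3*pos + z != -3 and z != 9))
The weakest precondition is 3*a[z + 1] + pos != 5 -> ((3*a[2] > -1 or 3*pos != 5) <-> (3*pos + z != -3 and z != 9)).
Check whether (3*a[0] + pos != 5 -> ((3*a[2] > -1 or 3*pos != 5) <-> 3*pos != -2)) and z = -1 implies it.
Every state satisfying the precondition satisfies the weakest precondition: the implication holds.
Answer: valid
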